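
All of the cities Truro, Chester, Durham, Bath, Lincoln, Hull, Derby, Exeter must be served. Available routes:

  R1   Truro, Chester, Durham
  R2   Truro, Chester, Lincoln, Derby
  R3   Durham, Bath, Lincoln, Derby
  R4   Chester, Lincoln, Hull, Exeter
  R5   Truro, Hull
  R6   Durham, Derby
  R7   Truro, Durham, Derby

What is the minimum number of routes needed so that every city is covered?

3

R1, R3, R4 together cover {Truro, Chester, Durham, Bath, Lincoln, Hull, Derby, Exeter} — every city.
No 2 of the 7 routes cover everything (all 21 pairs fall short), so 3 is minimum.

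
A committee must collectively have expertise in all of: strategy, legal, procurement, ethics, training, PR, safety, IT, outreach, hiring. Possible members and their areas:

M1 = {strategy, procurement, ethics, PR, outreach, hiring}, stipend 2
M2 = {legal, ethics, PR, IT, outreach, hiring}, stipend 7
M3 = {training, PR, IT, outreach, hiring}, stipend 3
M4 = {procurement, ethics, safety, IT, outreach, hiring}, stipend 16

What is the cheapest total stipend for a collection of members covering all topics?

28

M1, M2, M3, M4 cover every topic at stipend 2 + 7 + 3 + 16 = 28.
Any cover uses at least 4 members; among all covering selections none totals below 28.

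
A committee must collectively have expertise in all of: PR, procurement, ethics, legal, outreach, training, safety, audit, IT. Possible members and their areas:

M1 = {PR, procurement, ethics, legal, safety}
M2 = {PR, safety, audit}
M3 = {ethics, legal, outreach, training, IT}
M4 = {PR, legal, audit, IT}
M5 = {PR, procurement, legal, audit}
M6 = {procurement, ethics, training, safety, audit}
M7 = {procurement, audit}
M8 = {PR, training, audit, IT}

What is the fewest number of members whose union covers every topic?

3

M1, M2, M3 together cover {PR, procurement, ethics, legal, outreach, training, safety, audit, IT} — every topic.
No 2 of the 8 members cover everything (all 28 pairs fall short), so 3 is minimum.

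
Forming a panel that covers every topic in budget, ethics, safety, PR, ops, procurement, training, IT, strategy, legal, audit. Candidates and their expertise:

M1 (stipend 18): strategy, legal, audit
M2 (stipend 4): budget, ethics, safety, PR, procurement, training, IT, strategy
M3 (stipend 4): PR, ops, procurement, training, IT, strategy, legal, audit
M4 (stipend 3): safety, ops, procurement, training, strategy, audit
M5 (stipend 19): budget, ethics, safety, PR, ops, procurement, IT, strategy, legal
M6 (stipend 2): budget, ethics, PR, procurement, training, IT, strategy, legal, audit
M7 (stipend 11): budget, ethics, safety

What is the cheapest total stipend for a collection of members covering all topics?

5

M4, M6 cover every topic at stipend 3 + 2 = 5.
Any cover uses at least 2 members; among all covering selections none totals below 5.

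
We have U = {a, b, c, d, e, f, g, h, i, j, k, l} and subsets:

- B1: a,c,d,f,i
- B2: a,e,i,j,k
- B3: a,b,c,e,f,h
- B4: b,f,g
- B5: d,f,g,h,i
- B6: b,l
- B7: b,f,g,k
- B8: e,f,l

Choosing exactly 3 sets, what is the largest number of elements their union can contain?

11

Choosing B2, B3, B5 covers {a, b, c, d, e, f, g, h, i, j, k} — 11 elements.
No choice of 3 sets does better; here l is left uncovered.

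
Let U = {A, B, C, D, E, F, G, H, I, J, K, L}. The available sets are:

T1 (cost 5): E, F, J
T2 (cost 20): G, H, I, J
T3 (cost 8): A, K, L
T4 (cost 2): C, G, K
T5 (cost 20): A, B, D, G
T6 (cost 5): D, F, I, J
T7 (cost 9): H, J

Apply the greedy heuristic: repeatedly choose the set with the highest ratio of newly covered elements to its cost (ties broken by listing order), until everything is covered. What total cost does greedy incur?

Pick 1: T4 adds 3 new (C, G, K) at cost 2 (ratio 3/2).
Pick 2: T6 adds 4 new (D, F, I, J) at cost 5 (ratio 4/5).
Pick 3: T3 adds 2 new (A, L) at cost 8 (ratio 2/8).
Pick 4: T1 adds 1 new (E) at cost 5 (ratio 1/5).
Pick 5: T7 adds 1 new (H) at cost 9 (ratio 1/9).
Pick 6: T5 adds 1 new (B) at cost 20 (ratio 1/20).
Greedy total cost: 2 + 5 + 8 + 5 + 9 + 20 = 49.

49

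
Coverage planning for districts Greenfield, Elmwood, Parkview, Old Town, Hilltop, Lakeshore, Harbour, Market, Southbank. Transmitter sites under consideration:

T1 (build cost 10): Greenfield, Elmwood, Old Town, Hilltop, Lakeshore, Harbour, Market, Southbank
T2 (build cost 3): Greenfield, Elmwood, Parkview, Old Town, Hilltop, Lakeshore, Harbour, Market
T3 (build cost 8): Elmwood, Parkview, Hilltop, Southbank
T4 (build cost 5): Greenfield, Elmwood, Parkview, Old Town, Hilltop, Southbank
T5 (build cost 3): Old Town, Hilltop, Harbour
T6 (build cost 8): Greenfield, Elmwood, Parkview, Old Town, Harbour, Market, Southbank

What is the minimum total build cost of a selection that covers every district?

T2, T4 cover every district at build cost 3 + 5 = 8.
Any cover uses at least 2 transmitter sites; among all covering selections none totals below 8.

8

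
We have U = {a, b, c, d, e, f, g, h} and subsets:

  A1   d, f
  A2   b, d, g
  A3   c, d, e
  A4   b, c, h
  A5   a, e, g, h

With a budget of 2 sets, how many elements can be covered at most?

Choosing A1, A5 covers {a, d, e, f, g, h} — 6 elements.
No choice of 2 sets does better; here b, c are left uncovered.

6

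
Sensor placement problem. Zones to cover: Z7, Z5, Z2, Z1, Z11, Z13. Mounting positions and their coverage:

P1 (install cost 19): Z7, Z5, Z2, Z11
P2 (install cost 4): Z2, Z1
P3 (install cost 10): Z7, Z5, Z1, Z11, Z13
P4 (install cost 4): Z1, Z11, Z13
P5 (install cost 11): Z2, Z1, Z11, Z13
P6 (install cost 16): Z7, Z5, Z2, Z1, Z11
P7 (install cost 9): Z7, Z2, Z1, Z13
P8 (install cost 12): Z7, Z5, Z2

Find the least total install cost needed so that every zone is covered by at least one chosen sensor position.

P2, P3 cover every zone at install cost 4 + 10 = 14.
Any cover uses at least 2 sensor positions; among all covering selections none totals below 14.
Greedy by coverage-per-install cost would pick P4, P2, P3 for 18 — worse than the optimum 14.

14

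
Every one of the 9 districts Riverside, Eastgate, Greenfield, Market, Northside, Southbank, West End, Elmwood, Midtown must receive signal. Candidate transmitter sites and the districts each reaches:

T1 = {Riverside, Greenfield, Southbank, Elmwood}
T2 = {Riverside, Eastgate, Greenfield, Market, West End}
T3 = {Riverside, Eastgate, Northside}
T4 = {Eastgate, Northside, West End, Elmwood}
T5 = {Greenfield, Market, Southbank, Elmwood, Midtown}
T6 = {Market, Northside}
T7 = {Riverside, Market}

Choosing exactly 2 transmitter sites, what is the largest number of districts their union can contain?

8

Choosing T2, T5 covers {Riverside, Eastgate, Greenfield, Market, Southbank, West End, Elmwood, Midtown} — 8 districts.
No choice of 2 transmitter sites does better; here Northside is left uncovered.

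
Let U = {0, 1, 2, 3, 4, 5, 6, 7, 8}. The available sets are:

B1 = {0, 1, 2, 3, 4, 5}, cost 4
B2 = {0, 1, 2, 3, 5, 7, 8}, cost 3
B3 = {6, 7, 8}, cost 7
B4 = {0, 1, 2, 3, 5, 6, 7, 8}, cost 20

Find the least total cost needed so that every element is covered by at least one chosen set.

B1, B3 cover every element at cost 4 + 7 = 11.
Any cover uses at least 2 sets; among all covering selections none totals below 11.
Greedy by coverage-per-cost would pick B2, B1, B3 for 14 — worse than the optimum 11.

11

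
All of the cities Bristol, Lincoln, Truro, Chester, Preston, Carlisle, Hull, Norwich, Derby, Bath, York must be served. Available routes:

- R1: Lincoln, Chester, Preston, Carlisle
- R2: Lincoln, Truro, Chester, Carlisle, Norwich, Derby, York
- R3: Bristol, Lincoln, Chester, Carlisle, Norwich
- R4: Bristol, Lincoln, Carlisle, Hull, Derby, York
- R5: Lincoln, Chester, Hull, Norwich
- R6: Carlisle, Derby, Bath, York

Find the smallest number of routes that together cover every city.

R1, R2, R4, R6 together cover {Bristol, Lincoln, Truro, Chester, Preston, Carlisle, Hull, Norwich, Derby, Bath, York} — every city.
No 3 of the 6 routes cover everything (all 20 triples fall short), so 4 is minimum.

4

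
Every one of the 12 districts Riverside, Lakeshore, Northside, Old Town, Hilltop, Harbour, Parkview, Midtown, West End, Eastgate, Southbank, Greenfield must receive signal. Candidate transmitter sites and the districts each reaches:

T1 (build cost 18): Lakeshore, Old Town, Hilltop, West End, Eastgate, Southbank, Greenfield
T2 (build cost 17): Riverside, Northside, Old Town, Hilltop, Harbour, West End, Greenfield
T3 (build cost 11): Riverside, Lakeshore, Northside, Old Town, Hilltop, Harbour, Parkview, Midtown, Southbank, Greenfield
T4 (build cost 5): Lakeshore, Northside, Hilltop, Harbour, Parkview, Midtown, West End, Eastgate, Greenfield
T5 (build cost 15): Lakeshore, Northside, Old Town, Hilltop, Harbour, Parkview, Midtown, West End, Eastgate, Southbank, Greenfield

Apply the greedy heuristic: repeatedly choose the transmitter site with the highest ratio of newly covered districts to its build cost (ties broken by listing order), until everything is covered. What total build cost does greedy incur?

Pick 1: T4 adds 9 new (Lakeshore, Northside, Hilltop, Harbour, Parkview, Midtown, West End, Eastgate, Greenfield) at build cost 5 (ratio 9/5).
Pick 2: T3 adds 3 new (Riverside, Old Town, Southbank) at build cost 11 (ratio 3/11).
Greedy total build cost: 5 + 11 = 16.

16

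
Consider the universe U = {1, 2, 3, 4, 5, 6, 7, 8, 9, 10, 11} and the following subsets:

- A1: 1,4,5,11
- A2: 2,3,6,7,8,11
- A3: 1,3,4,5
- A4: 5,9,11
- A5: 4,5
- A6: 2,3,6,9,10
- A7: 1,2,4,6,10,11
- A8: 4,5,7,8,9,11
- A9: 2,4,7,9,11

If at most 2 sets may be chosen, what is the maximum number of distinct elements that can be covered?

Choosing A6, A8 covers {2, 3, 4, 5, 6, 7, 8, 9, 10, 11} — 10 elements.
No choice of 2 sets does better; here 1 is left uncovered.

10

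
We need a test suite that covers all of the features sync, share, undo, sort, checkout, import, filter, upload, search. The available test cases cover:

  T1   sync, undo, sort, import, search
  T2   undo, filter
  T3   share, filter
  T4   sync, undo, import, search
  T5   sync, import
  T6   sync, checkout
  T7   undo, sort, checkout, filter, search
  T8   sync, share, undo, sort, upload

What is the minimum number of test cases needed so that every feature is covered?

3

T1, T7, T8 together cover {sync, share, undo, sort, checkout, import, filter, upload, search} — every feature.
No 2 of the 8 test cases cover everything (all 28 pairs fall short), so 3 is minimum.
Greedy (largest uncovered first) would take T1, T3, T6, T8 — 4 test cases — but 3 suffice.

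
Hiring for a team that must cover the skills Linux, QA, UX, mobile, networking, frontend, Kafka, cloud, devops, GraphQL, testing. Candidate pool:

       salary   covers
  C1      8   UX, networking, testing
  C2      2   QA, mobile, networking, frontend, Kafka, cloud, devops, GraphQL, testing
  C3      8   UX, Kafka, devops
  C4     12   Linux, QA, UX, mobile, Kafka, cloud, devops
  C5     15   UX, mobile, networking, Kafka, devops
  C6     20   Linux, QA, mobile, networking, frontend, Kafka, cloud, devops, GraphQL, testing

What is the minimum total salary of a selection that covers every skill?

14

C2, C4 cover every skill at salary 2 + 12 = 14.
Any cover uses at least 2 candidates; among all covering selections none totals below 14.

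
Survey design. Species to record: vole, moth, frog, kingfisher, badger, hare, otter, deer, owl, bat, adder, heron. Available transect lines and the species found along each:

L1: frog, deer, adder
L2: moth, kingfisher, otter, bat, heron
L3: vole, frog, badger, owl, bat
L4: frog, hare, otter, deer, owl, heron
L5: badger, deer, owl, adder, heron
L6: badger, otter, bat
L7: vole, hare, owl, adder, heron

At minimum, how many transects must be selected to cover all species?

4

L1, L2, L3, L4 together cover {vole, moth, frog, kingfisher, badger, hare, otter, deer, owl, bat, adder, heron} — every species.
No 3 of the 7 transects cover everything (all 35 triples fall short), so 4 is minimum.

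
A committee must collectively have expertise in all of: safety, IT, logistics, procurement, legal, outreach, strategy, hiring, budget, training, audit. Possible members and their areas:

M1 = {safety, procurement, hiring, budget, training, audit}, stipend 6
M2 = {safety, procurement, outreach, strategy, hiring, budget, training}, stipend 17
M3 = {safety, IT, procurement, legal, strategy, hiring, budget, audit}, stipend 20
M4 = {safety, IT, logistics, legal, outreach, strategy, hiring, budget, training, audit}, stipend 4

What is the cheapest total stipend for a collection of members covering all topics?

10

M1, M4 cover every topic at stipend 6 + 4 = 10.
Any cover uses at least 2 members; among all covering selections none totals below 10.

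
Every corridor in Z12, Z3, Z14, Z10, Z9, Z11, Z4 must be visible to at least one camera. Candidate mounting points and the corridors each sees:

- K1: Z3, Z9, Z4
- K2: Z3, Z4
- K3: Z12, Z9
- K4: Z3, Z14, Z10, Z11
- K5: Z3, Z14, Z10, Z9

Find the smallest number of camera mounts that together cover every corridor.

3

K1, K3, K4 together cover {Z12, Z3, Z14, Z10, Z9, Z11, Z4} — every corridor.
No 2 of the 5 camera mounts cover everything (all 10 pairs fall short), so 3 is minimum.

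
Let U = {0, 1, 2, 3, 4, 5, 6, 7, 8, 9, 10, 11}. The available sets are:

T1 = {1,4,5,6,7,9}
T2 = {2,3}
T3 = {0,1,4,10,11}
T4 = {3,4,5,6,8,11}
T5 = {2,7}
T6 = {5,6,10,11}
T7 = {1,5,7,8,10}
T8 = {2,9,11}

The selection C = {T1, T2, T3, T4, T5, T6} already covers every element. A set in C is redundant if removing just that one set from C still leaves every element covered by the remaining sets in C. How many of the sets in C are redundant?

3

Drop T1: 9 uncovered — not redundant.
Drop T2: the rest still cover every element — redundant.
Drop T3: 0 uncovered — not redundant.
Drop T4: 8 uncovered — not redundant.
Drop T5: the rest still cover every element — redundant.
Drop T6: the rest still cover every element — redundant.
3 redundant: T2, T5, T6.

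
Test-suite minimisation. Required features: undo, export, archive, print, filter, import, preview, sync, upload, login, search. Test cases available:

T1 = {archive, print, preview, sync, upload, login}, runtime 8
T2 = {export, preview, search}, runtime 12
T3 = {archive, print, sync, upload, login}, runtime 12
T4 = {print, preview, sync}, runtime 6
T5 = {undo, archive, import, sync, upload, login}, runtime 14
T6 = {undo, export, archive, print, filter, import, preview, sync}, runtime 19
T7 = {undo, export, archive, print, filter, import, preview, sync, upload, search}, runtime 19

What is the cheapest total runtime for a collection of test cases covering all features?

27

T1, T7 cover every feature at runtime 8 + 19 = 27.
Any cover uses at least 2 test cases; among all covering selections none totals below 27.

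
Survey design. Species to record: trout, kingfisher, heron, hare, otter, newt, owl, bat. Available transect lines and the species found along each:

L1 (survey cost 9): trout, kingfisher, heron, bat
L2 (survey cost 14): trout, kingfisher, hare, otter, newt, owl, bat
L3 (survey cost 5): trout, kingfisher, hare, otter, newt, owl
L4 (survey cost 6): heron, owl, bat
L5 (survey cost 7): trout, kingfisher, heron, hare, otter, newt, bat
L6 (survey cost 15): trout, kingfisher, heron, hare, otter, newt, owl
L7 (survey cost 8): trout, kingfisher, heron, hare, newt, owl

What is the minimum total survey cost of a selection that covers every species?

11

L3, L4 cover every species at survey cost 5 + 6 = 11.
Any cover uses at least 2 transects; among all covering selections none totals below 11.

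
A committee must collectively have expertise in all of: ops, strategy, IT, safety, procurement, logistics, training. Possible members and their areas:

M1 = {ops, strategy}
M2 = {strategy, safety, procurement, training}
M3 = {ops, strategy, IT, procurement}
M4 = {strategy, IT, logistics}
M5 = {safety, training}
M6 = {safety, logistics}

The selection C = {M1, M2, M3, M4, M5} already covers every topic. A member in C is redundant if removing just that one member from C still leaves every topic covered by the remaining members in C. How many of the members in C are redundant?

Drop M1: the rest still cover every topic — redundant.
Drop M2: the rest still cover every topic — redundant.
Drop M3: the rest still cover every topic — redundant.
Drop M4: logistics uncovered — not redundant.
Drop M5: the rest still cover every topic — redundant.
4 redundant: M1, M2, M3, M5.

4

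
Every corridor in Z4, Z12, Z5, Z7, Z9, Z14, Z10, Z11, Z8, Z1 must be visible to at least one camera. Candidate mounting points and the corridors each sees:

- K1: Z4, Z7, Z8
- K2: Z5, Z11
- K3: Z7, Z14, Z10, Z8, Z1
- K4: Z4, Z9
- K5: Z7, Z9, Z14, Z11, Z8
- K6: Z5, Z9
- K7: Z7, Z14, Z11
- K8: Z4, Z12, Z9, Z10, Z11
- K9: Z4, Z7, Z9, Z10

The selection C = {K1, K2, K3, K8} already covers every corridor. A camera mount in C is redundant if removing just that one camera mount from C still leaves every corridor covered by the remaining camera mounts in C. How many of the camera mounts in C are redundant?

1

Drop K1: the rest still cover every corridor — redundant.
Drop K2: Z5 uncovered — not redundant.
Drop K3: Z14, Z1 uncovered — not redundant.
Drop K8: Z12, Z9 uncovered — not redundant.
1 redundant: K1.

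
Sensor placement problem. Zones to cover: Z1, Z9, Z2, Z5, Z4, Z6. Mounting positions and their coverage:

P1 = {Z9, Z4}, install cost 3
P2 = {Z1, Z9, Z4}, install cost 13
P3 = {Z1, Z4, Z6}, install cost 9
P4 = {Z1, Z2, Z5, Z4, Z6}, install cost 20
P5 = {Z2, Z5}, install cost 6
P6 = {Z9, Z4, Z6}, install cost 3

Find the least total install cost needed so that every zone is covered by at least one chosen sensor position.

P1, P3, P5 cover every zone at install cost 3 + 9 + 6 = 18.
Any cover uses at least 2 sensor positions; among all covering selections none totals below 18.

18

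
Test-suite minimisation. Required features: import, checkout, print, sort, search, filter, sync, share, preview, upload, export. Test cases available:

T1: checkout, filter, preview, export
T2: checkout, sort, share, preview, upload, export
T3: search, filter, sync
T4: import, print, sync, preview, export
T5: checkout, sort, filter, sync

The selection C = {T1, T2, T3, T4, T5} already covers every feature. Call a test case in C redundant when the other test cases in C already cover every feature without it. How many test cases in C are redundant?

Drop T1: the rest still cover every feature — redundant.
Drop T2: share, upload uncovered — not redundant.
Drop T3: search uncovered — not redundant.
Drop T4: import, print uncovered — not redundant.
Drop T5: the rest still cover every feature — redundant.
2 redundant: T1, T5.

2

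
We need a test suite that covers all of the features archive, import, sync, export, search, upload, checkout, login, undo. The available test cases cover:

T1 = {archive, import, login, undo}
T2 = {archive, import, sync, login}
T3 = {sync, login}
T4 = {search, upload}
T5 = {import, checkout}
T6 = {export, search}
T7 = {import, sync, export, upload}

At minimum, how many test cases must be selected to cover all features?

T1, T4, T5, T7 together cover {archive, import, sync, export, search, upload, checkout, login, undo} — every feature.
No 3 of the 7 test cases cover everything (all 35 triples fall short), so 4 is minimum.

4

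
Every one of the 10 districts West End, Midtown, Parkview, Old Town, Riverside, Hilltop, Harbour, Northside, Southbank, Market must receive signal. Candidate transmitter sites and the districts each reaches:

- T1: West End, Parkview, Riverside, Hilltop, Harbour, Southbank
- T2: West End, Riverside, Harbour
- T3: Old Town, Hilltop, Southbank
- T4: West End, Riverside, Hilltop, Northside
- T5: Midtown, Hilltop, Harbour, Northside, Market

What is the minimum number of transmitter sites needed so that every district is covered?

3

T1, T3, T5 together cover {West End, Midtown, Parkview, Old Town, Riverside, Hilltop, Harbour, Northside, Southbank, Market} — every district.
No 2 of the 5 transmitter sites cover everything (all 10 pairs fall short), so 3 is minimum.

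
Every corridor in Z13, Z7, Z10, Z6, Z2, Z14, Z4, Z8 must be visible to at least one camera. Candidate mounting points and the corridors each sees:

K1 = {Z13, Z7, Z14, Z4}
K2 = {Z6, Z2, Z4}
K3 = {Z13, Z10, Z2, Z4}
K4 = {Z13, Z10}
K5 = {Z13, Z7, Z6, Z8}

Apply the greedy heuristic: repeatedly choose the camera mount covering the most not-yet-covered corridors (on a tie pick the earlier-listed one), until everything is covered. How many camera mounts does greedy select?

Pick 1: K1 covers 4 new corridors (Z13, Z7, Z14, Z4).
Pick 2: K2 covers 2 new corridors (Z6, Z2).
Pick 3: K3 covers 1 new corridors (Z10).
Pick 4: K5 covers 1 new corridors (Z8).
Greedy uses 4 camera mounts. (The true minimum is 3.)

4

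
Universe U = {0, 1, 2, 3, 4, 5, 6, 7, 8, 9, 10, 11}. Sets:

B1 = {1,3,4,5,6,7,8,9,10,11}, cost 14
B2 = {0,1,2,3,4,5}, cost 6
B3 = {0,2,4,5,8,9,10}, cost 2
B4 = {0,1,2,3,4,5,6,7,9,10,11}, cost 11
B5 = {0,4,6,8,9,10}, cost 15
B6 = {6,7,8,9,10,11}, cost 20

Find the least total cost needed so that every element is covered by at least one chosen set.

B3, B4 cover every element at cost 2 + 11 = 13.
Any cover uses at least 2 sets; among all covering selections none totals below 13.

13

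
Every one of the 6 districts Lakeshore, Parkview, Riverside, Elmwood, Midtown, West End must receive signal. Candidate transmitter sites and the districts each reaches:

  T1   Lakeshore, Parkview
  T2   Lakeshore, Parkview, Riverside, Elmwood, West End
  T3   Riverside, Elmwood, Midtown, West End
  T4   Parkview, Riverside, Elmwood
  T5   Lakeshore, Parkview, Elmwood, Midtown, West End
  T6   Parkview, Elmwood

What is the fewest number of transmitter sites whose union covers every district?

T1, T3 together cover {Lakeshore, Parkview, Riverside, Elmwood, Midtown, West End} — every district.
No single transmitter site contains all 6 districts, so 2 is optimal.

2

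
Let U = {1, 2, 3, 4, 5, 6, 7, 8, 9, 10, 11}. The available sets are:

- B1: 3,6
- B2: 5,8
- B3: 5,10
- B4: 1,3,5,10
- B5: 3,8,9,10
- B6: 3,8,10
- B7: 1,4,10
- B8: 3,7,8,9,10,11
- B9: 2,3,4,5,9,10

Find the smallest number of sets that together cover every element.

B1, B4, B8, B9 together cover {1, 2, 3, 4, 5, 6, 7, 8, 9, 10, 11} — every element.
No 3 of the 9 sets cover everything (all 84 triples fall short), so 4 is minimum.

4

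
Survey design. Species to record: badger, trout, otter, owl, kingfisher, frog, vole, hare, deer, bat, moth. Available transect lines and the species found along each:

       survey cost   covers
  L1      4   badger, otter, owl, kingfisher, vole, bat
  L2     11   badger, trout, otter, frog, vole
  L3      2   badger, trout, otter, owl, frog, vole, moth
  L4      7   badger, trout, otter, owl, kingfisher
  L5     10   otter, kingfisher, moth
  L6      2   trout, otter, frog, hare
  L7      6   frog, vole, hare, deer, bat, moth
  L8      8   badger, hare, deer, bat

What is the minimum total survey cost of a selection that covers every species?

L1, L3, L7 cover every species at survey cost 4 + 2 + 6 = 12.
Any cover uses at least 2 transects; among all covering selections none totals below 12.
Greedy by coverage-per-survey cost would pick L3, L1, L6, L7 for 14 — worse than the optimum 12.

12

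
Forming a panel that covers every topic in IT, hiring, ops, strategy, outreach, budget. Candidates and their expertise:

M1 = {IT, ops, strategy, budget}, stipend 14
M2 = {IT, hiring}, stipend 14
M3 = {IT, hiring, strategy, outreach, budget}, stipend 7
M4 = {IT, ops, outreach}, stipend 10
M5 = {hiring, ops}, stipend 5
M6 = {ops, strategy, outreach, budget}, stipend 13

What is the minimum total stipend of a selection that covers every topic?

12

M3, M5 cover every topic at stipend 7 + 5 = 12.
Any cover uses at least 2 members; among all covering selections none totals below 12.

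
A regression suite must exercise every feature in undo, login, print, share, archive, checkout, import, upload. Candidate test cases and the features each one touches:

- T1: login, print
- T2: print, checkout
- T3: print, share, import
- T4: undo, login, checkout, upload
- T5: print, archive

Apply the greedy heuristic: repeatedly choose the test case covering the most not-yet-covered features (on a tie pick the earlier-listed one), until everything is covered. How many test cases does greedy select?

3

Pick 1: T4 covers 4 new features (undo, login, checkout, upload).
Pick 2: T3 covers 3 new features (print, share, import).
Pick 3: T5 covers 1 new features (archive).
Greedy uses 3 test cases.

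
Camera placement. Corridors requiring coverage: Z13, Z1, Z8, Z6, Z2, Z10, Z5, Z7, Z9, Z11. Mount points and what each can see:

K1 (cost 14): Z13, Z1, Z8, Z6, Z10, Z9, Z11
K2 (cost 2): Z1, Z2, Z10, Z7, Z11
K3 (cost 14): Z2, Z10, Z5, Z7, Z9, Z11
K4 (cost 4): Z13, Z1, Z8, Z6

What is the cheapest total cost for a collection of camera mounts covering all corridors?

18

K3, K4 cover every corridor at cost 14 + 4 = 18.
Any cover uses at least 2 camera mounts; among all covering selections none totals below 18.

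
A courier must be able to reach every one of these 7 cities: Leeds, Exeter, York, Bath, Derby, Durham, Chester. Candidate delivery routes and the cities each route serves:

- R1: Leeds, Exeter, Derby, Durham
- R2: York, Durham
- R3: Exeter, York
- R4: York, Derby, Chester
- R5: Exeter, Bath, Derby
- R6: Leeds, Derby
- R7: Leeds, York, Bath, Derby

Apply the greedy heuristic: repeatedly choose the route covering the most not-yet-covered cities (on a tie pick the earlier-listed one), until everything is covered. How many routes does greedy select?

Pick 1: R1 covers 4 new cities (Leeds, Exeter, Derby, Durham).
Pick 2: R4 covers 2 new cities (York, Chester).
Pick 3: R5 covers 1 new cities (Bath).
Greedy uses 3 routes.

3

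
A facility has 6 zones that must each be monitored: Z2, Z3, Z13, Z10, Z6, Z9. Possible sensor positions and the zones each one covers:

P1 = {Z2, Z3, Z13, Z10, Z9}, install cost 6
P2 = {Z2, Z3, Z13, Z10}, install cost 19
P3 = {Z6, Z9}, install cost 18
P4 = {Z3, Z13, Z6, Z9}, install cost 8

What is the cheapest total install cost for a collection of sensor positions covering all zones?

14

P1, P4 cover every zone at install cost 6 + 8 = 14.
Any cover uses at least 2 sensor positions; among all covering selections none totals below 14.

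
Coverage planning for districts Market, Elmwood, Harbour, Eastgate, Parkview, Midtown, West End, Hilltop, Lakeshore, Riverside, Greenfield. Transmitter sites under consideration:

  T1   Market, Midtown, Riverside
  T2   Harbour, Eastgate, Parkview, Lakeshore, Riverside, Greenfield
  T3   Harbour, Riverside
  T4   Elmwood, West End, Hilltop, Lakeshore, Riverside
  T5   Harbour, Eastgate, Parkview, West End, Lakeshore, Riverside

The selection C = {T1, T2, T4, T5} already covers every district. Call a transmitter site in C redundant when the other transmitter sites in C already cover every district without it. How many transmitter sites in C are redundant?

Drop T1: Market, Midtown uncovered — not redundant.
Drop T2: Greenfield uncovered — not redundant.
Drop T4: Elmwood, Hilltop uncovered — not redundant.
Drop T5: the rest still cover every district — redundant.
1 redundant: T5.

1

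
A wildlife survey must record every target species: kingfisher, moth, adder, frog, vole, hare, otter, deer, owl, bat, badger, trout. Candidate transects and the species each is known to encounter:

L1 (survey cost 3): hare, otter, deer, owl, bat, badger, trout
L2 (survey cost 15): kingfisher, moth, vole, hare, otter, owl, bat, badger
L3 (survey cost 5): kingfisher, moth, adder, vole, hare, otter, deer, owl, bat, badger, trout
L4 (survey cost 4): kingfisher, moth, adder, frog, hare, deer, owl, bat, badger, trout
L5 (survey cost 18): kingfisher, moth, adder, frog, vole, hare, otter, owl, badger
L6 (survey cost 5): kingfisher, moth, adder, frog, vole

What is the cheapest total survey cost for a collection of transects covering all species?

8

L1, L6 cover every species at survey cost 3 + 5 = 8.
Any cover uses at least 2 transects; among all covering selections none totals below 8.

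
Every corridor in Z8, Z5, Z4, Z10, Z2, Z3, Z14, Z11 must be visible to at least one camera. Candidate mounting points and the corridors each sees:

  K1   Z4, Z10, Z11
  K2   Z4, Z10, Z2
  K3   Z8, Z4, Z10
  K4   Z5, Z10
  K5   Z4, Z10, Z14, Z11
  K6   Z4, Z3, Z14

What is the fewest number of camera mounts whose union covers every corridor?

5

K1, K2, K3, K4, K6 together cover {Z8, Z5, Z4, Z10, Z2, Z3, Z14, Z11} — every corridor.
No 4 of the 6 camera mounts cover everything (all 15 size-4 selections fall short), so 5 is minimum.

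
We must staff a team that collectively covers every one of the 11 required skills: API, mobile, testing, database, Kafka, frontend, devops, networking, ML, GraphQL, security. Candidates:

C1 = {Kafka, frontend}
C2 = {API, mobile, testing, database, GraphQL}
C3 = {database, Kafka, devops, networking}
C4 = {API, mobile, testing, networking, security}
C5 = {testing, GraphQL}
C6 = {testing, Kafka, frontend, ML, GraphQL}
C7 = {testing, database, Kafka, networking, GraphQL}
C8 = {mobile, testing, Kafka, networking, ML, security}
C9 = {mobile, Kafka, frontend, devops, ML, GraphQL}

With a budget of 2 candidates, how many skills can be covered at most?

Choosing C4, C9 covers {API, mobile, testing, Kafka, frontend, devops, networking, ML, GraphQL, security} — 10 skills.
No choice of 2 candidates does better; here database is left uncovered.

10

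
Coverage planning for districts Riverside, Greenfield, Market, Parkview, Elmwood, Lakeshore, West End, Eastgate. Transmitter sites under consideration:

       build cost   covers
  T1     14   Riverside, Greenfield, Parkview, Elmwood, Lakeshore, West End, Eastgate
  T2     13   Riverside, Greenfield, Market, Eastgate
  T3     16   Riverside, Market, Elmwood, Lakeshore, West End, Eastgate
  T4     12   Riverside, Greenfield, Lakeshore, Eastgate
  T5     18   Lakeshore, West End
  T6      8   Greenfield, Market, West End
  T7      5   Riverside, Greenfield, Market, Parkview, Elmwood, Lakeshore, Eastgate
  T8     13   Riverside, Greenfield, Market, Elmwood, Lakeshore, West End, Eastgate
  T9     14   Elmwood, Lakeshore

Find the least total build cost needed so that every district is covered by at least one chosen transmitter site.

13

T6, T7 cover every district at build cost 8 + 5 = 13.
Any cover uses at least 2 transmitter sites; among all covering selections none totals below 13.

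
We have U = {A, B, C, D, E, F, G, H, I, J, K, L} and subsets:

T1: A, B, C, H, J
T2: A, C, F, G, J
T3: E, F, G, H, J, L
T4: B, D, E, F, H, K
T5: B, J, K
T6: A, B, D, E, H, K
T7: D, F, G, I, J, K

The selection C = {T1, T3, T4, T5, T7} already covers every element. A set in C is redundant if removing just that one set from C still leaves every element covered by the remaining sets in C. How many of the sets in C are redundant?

Drop T1: A, C uncovered — not redundant.
Drop T3: L uncovered — not redundant.
Drop T4: the rest still cover every element — redundant.
Drop T5: the rest still cover every element — redundant.
Drop T7: I uncovered — not redundant.
2 redundant: T4, T5.

2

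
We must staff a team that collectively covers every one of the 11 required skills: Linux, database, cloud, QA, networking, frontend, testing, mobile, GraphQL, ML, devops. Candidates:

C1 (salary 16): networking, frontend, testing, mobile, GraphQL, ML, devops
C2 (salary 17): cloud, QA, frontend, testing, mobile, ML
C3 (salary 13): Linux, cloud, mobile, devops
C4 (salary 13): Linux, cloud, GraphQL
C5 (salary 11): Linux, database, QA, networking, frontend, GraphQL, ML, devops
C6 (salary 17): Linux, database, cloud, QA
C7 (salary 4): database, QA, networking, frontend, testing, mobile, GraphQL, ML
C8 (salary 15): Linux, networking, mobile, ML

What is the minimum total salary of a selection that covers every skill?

17

C3, C7 cover every skill at salary 13 + 4 = 17.
Any cover uses at least 2 candidates; among all covering selections none totals below 17.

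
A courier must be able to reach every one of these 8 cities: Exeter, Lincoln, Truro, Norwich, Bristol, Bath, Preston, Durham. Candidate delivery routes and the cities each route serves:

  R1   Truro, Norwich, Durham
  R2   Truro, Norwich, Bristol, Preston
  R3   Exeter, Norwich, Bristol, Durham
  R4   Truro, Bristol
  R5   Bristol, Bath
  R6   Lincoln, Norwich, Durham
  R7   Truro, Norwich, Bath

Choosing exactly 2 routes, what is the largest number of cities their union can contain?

6

Choosing R2, R3 covers {Exeter, Truro, Norwich, Bristol, Preston, Durham} — 6 cities.
No choice of 2 routes does better; here Lincoln, Bath are left uncovered.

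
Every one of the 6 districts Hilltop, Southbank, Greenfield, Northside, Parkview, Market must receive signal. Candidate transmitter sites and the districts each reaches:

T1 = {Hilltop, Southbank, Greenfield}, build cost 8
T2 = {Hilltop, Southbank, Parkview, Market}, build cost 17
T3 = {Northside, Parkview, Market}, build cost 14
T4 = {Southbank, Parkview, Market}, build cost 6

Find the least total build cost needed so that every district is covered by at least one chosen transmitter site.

22

T1, T3 cover every district at build cost 8 + 14 = 22.
Any cover uses at least 2 transmitter sites; among all covering selections none totals below 22.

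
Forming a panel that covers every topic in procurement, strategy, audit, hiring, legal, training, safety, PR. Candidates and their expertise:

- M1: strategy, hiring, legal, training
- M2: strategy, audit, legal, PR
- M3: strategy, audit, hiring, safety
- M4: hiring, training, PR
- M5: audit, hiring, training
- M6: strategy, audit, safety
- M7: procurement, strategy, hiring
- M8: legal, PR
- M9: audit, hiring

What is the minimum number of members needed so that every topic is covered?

M1, M2, M3, M7 together cover {procurement, strategy, audit, hiring, legal, training, safety, PR} — every topic.
No 3 of the 9 members cover everything (all 84 triples fall short), so 4 is minimum.

4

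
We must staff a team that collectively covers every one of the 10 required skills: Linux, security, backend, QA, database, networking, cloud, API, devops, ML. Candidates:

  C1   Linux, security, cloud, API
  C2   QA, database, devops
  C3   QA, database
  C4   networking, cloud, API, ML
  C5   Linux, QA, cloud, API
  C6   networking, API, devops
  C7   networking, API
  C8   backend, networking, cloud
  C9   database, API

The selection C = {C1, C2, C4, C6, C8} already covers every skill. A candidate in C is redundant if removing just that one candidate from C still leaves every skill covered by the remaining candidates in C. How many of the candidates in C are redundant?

1

Drop C1: Linux, security uncovered — not redundant.
Drop C2: QA, database uncovered — not redundant.
Drop C4: ML uncovered — not redundant.
Drop C6: the rest still cover every skill — redundant.
Drop C8: backend uncovered — not redundant.
1 redundant: C6.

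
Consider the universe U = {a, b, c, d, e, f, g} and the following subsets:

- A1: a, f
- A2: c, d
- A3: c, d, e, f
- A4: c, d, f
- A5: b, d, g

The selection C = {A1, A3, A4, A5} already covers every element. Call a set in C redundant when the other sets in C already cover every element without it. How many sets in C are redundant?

1

Drop A1: a uncovered — not redundant.
Drop A3: e uncovered — not redundant.
Drop A4: the rest still cover every element — redundant.
Drop A5: b, g uncovered — not redundant.
1 redundant: A4.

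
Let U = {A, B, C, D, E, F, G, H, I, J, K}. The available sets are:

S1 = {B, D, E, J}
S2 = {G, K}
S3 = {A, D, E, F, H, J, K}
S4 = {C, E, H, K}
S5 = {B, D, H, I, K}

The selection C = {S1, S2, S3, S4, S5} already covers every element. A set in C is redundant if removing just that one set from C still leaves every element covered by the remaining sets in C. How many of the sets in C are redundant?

1

Drop S1: the rest still cover every element — redundant.
Drop S2: G uncovered — not redundant.
Drop S3: A, F uncovered — not redundant.
Drop S4: C uncovered — not redundant.
Drop S5: I uncovered — not redundant.
1 redundant: S1.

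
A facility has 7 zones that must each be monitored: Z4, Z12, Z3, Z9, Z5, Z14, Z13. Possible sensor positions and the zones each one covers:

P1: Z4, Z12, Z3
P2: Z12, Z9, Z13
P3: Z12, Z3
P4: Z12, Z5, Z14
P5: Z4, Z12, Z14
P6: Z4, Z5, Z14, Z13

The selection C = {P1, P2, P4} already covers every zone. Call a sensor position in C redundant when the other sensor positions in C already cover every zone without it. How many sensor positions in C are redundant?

Drop P1: Z4, Z3 uncovered — not redundant.
Drop P2: Z9, Z13 uncovered — not redundant.
Drop P4: Z5, Z14 uncovered — not redundant.
None of the sensor positions in C is redundant.

0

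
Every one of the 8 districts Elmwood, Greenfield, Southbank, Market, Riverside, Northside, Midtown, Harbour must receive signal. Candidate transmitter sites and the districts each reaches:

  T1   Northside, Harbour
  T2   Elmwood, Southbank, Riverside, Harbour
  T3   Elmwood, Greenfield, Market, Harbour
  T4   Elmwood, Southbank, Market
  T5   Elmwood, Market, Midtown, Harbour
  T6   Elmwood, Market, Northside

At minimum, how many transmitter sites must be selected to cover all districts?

T1, T2, T3, T5 together cover {Elmwood, Greenfield, Southbank, Market, Riverside, Northside, Midtown, Harbour} — every district.
No 3 of the 6 transmitter sites cover everything (all 20 triples fall short), so 4 is minimum.

4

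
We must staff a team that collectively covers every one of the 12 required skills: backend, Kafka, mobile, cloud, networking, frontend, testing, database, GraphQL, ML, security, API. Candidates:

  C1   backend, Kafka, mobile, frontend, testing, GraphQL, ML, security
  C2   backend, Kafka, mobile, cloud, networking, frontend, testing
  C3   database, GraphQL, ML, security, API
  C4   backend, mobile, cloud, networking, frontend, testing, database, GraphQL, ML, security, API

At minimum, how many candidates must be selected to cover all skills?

C1, C4 together cover {backend, Kafka, mobile, cloud, networking, frontend, testing, database, GraphQL, ML, security, API} — every skill.
No single candidate contains all 12 skills, so 2 is optimal.

2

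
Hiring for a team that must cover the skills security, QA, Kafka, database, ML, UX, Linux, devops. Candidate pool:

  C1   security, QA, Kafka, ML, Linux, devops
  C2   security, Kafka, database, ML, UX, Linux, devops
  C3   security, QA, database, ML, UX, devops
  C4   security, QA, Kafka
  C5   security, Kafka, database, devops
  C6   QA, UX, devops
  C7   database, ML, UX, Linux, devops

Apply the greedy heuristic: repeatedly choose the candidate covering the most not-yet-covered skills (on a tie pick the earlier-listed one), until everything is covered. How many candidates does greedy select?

Pick 1: C2 covers 7 new skills (security, Kafka, database, ML, UX, Linux, devops).
Pick 2: C1 covers 1 new skills (QA).
Greedy uses 2 candidates.

2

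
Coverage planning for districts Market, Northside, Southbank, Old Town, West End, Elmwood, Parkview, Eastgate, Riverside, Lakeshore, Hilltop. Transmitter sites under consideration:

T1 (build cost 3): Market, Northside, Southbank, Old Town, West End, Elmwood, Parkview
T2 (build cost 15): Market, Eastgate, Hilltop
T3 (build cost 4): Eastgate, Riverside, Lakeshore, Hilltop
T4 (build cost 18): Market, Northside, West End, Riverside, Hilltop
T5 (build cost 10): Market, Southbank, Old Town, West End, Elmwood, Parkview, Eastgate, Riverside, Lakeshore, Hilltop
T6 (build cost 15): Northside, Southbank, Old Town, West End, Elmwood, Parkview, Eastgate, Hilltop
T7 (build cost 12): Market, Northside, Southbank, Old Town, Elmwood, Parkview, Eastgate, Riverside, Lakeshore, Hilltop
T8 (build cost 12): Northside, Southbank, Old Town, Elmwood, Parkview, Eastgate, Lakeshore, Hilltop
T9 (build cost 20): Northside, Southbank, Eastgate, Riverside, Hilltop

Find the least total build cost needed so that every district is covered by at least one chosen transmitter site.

7

T1, T3 cover every district at build cost 3 + 4 = 7.
Any cover uses at least 2 transmitter sites; among all covering selections none totals below 7.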